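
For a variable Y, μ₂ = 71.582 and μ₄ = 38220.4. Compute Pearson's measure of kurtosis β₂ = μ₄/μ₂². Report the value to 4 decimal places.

μ₂² = 71.582² = 5123.98272
μ₄/μ₂² = 38220.4 / 5123.98272 = 7.45912
β₂ ≈ 7.4591

7.4591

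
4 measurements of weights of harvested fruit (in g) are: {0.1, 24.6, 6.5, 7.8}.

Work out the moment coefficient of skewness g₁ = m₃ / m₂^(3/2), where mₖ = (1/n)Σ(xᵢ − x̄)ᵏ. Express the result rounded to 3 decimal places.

0.786

x̄ = (0.1 + 24.6 + 6.5 + 7.8) / 4 = 9.7500
deviations (xᵢ − x̄): -9.6500, 14.8500, -3.2500, -1.9500
Σ(xᵢ − x̄)² = 328.0100 ⇒ m₂ = 328.0100/4 = 82.00250
Σ(xᵢ − x̄)³ = 2334.3840 ⇒ m₃ = 2334.3840/4 = 583.59600
m₂^(3/2) = 82.00250^(1.5) = 742.57554
g₁ = m₃ / m₂^(3/2) = 583.59600 / 742.57554 ≈ 0.786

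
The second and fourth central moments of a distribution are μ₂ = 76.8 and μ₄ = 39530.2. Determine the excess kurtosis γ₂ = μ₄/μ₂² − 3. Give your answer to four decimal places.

μ₂² = 76.8² = 5898.24000
μ₄/μ₂² = 39530.2 / 5898.24000 = 6.70203
γ₂ = 6.70203 − 3 ≈ 3.7020

3.7020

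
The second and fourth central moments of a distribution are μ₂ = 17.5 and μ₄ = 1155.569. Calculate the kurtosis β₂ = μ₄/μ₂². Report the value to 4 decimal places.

μ₂² = 17.5² = 306.25000
μ₄/μ₂² = 1155.569 / 306.25000 = 3.77329
β₂ ≈ 3.7733

3.7733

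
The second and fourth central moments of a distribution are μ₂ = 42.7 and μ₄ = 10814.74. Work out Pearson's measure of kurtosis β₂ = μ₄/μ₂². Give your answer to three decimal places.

μ₂² = 42.7² = 1823.29000
μ₄/μ₂² = 10814.74 / 1823.29000 = 5.93144
β₂ ≈ 5.931

5.931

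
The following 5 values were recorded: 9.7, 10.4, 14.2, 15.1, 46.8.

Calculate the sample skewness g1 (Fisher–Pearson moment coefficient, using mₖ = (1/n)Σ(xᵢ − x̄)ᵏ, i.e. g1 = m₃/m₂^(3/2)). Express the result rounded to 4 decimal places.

x̄ = (9.7 + 10.4 + 14.2 + 15.1 + 46.8) / 5 = 19.2400
deviations (xᵢ − x̄): -9.5400, -8.8400, -5.0400, -4.1400, 27.5600
Σ(xᵢ − x̄)² = 971.2520 ⇒ m₂ = 971.2520/5 = 194.25040
Σ(xᵢ − x̄)³ = 19175.2574 ⇒ m₃ = 19175.2574/5 = 3835.05149
m₂^(3/2) = 194.25040^(1.5) = 2707.34052
g1 = m₃ / m₂^(3/2) = 3835.05149 / 2707.34052 ≈ 1.4165

1.4165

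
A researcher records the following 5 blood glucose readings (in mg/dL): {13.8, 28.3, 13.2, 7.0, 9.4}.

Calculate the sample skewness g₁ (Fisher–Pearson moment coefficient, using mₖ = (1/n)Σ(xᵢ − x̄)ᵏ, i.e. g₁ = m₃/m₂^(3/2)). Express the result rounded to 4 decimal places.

x̄ = (13.8 + 28.3 + 13.2 + 7.0 + 9.4) / 5 = 14.3400
deviations (xᵢ − x̄): -0.5400, 13.9600, -1.1400, -7.3400, -4.9400
Σ(xᵢ − x̄)² = 274.7520 ⇒ m₂ = 274.7520/5 = 54.95040
Σ(xᵢ − x̄)³ = 2202.9074 ⇒ m₃ = 2202.9074/5 = 440.58149
m₂^(3/2) = 54.95040^(1.5) = 407.33928
g₁ = m₃ / m₂^(3/2) = 440.58149 / 407.33928 ≈ 1.0816

1.0816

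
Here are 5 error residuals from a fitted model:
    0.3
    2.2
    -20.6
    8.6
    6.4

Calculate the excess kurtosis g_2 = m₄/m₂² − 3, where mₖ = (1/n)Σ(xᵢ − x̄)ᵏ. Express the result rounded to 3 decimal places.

-0.125

x̄ = -0.6200
Σ(xᵢ − x̄)² = 542.2880 ⇒ m₂ = 108.45760
Σ(xᵢ − x̄)⁴ = 169079.9023 ⇒ m₄ = 33815.98046
m₂² = 11763.05100
g_2 = m₄/m₂² − 3 = 2.87476 − 3 ≈ -0.125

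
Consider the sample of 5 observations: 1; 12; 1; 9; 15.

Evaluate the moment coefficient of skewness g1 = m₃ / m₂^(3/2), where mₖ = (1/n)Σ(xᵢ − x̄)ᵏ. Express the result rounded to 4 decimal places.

x̄ = (1 + 12 + 1 + 9 + 15) / 5 = 7.6000
deviations (xᵢ − x̄): -6.6000, 4.4000, -6.6000, 1.4000, 7.4000
Σ(xᵢ − x̄)² = 163.2000 ⇒ m₂ = 163.2000/5 = 32.64000
Σ(xᵢ − x̄)³ = -81.8400 ⇒ m₃ = -81.8400/5 = -16.36800
m₂^(3/2) = 32.64000^(1.5) = 186.47698
g1 = m₃ / m₂^(3/2) = -16.36800 / 186.47698 ≈ -0.0878

-0.0878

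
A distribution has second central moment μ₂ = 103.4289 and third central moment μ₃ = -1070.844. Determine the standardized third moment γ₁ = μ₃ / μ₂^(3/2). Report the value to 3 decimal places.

σ = √μ₂ = √103.4289 = 10.17000
σ³ = μ₂^(3/2) = 1051.87191
γ₁ = μ₃/σ³ = -1070.844 / 1051.87191 ≈ -1.018

-1.018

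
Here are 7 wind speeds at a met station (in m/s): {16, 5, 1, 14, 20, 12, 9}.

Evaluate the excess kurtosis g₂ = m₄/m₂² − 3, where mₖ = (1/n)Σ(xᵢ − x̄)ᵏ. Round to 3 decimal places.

x̄ = 11.0000
Σ(xᵢ − x̄)² = 256.0000 ⇒ m₂ = 36.57143
Σ(xᵢ − x̄)⁴ = 18580.0000 ⇒ m₄ = 2654.28571
m₂² = 1337.46939
g₂ = m₄/m₂² − 3 = 1.98456 − 3 ≈ -1.015

-1.015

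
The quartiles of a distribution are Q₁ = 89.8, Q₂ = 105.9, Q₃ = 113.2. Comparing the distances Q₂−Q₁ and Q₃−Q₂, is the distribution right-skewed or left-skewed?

Q₂ − Q₁ = 16.1;  Q₃ − Q₂ = 7.3
Q₂ − Q₁ > Q₃ − Q₂ ⇒ the lower half is more spread out ⇒ left-skewed.

left-skewed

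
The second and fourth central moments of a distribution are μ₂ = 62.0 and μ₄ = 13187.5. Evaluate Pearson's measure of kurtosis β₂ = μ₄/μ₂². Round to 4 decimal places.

μ₂² = 62.0² = 3844.00000
μ₄/μ₂² = 13187.5 / 3844.00000 = 3.43067
β₂ ≈ 3.4307

3.4307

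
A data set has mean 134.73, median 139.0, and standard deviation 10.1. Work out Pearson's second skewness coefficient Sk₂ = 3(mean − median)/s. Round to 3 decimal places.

Sk₂ = 3(134.73 − 139.0) / 10.1 = 3 × -4.2700 / 10.1
    = -12.8100 / 10.1 ≈ -1.268

-1.268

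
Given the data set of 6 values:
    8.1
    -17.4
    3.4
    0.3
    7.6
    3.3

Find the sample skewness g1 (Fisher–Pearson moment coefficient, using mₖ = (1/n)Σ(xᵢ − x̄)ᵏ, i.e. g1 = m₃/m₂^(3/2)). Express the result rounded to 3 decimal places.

-1.415

x̄ = (8.1 - 17.4 + 3.4 + 0.3 + 7.6 + 3.3) / 6 = 0.8833
deviations (xᵢ − x̄): 7.2167, -18.2833, 2.5167, -0.5833, 6.7167, 2.4167
Σ(xᵢ − x̄)² = 443.9883 ⇒ m₂ = 443.9883/6 = 73.99806
Σ(xᵢ − x̄)³ = -5403.0436 ⇒ m₃ = -5403.0436/6 = -900.50726
m₂^(3/2) = 73.99806^(1.5) = 636.54698
g1 = m₃ / m₂^(3/2) = -900.50726 / 636.54698 ≈ -1.415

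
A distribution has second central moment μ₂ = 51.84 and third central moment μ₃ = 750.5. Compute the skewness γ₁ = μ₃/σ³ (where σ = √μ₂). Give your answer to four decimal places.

σ = √μ₂ = √51.84 = 7.20000
σ³ = μ₂^(3/2) = 373.24800
γ₁ = μ₃/σ³ = 750.5 / 373.24800 ≈ 2.0107

2.0107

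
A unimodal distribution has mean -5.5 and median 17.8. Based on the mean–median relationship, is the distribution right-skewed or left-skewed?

left-skewed

mean − median = -5.5 − 17.8 = -23.3
mean < median ⇒ the longer tail is on the left ⇒ left-skewed (negatively skewed).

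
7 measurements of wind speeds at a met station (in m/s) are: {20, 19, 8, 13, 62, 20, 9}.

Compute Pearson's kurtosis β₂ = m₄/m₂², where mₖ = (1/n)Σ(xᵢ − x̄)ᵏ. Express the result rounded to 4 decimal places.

4.5054

x̄ = 21.5714
Σ(xᵢ − x̄)² = 2061.7143 ⇒ m₂ = 294.53061
Σ(xᵢ − x̄)⁴ = 2735844.3732 ⇒ m₄ = 390834.91045
m₂² = 86748.28155
β₂ = m₄/m₂² = 390834.91045 / 86748.28155 ≈ 4.5054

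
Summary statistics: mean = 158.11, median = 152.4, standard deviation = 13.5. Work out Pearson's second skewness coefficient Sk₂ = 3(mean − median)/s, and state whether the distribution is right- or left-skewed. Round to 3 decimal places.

1.269, right-skewed

Sk₂ = 3(158.11 − 152.4) / 13.5 = 3 × 5.7100 / 13.5
    = 17.1300 / 13.5 ≈ 1.269
Sk₂ > 0 ⇒ mean > median ⇒ right-skewed (positive skew).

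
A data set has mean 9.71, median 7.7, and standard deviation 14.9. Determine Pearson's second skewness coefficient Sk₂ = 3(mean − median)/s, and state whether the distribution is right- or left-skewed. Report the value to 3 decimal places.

0.405, right-skewed

Sk₂ = 3(9.71 − 7.7) / 14.9 = 3 × 2.0100 / 14.9
    = 6.0300 / 14.9 ≈ 0.405
Sk₂ > 0 ⇒ mean > median ⇒ right-skewed (positive skew).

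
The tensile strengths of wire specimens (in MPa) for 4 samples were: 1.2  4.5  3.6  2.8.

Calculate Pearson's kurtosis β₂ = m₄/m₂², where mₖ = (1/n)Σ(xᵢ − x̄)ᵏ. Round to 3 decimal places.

x̄ = 3.0250
Σ(xᵢ − x̄)² = 5.8875 ⇒ m₂ = 1.47188
Σ(xᵢ − x̄)⁴ = 15.9383 ⇒ m₄ = 3.98457
m₂² = 2.16642
β₂ = m₄/m₂² = 3.98457 / 2.16642 ≈ 1.839

1.839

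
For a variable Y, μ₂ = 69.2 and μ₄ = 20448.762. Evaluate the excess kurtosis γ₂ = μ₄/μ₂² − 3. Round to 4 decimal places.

1.2703

μ₂² = 69.2² = 4788.64000
μ₄/μ₂² = 20448.762 / 4788.64000 = 4.27027
γ₂ = 4.27027 − 3 ≈ 1.2703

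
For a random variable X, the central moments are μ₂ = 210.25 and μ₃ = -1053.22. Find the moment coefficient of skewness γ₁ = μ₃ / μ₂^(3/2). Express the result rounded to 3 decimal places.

σ = √μ₂ = √210.25 = 14.50000
σ³ = μ₂^(3/2) = 3048.62500
γ₁ = μ₃/σ³ = -1053.22 / 3048.62500 ≈ -0.345

-0.345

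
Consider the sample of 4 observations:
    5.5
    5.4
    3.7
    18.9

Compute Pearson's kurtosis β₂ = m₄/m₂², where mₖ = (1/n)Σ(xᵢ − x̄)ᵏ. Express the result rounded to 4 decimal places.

x̄ = 8.3750
Σ(xᵢ − x̄)² = 149.7475 ⇒ m₂ = 37.43687
Σ(xᵢ − x̄)⁴ = 12895.5616 ⇒ m₄ = 3223.89039
m₂² = 1401.51961
β₂ = m₄/m₂² = 3223.89039 / 1401.51961 ≈ 2.3003

2.3003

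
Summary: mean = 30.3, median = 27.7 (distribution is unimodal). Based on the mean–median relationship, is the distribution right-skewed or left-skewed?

right-skewed

mean − median = 30.3 − 27.7 = 2.6
mean > median ⇒ the longer tail is on the right ⇒ right-skewed (positively skewed).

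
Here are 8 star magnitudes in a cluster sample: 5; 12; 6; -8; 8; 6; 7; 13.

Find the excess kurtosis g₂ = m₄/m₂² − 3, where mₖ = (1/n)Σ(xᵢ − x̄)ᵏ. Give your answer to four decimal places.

x̄ = 6.1250
Σ(xᵢ − x̄)² = 286.8750 ⇒ m₂ = 35.85938
Σ(xᵢ − x̄)⁴ = 43246.4004 ⇒ m₄ = 5405.80005
m₂² = 1285.89478
g₂ = m₄/m₂² − 3 = 4.20392 − 3 ≈ 1.2039

1.2039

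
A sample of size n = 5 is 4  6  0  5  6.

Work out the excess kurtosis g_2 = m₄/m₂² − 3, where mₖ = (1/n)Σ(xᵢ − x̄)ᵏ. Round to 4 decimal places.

x̄ = 4.2000
Σ(xᵢ − x̄)² = 24.8000 ⇒ m₂ = 4.96000
Σ(xᵢ − x̄)⁴ = 332.5760 ⇒ m₄ = 66.51520
m₂² = 24.60160
g_2 = m₄/m₂² − 3 = 2.70369 − 3 ≈ -0.2963

-0.2963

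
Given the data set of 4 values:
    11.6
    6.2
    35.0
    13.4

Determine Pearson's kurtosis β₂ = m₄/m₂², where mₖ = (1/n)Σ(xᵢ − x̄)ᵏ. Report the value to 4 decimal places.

2.2051

x̄ = 16.5500
Σ(xᵢ − x̄)² = 481.9500 ⇒ m₂ = 120.48750
Σ(xᵢ − x̄)⁴ = 128047.9205 ⇒ m₄ = 32011.98013
m₂² = 14517.23766
β₂ = m₄/m₂² = 32011.98013 / 14517.23766 ≈ 2.2051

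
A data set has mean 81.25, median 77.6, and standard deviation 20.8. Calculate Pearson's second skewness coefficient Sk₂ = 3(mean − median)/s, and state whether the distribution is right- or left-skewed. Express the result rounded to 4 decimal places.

Sk₂ = 3(81.25 − 77.6) / 20.8 = 3 × 3.6500 / 20.8
    = 10.9500 / 20.8 ≈ 0.5264
Sk₂ > 0 ⇒ mean > median ⇒ right-skewed (positive skew).

0.5264, right-skewed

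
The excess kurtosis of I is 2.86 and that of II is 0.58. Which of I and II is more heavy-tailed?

Higher excess kurtosis ⇒ heavier tails relative to the normal distribution.
2.86 vs 0.58: the larger is 2.86, so I has heavier tails.

I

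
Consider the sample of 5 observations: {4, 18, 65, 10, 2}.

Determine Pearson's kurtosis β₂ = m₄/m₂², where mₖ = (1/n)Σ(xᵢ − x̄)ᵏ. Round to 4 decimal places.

x̄ = 19.8000
Σ(xᵢ − x̄)² = 2708.8000 ⇒ m₂ = 541.76000
Σ(xᵢ − x̄)⁴ = 4345954.3360 ⇒ m₄ = 869190.86720
m₂² = 293503.89760
β₂ = m₄/m₂² = 869190.86720 / 293503.89760 ≈ 2.9614

2.9614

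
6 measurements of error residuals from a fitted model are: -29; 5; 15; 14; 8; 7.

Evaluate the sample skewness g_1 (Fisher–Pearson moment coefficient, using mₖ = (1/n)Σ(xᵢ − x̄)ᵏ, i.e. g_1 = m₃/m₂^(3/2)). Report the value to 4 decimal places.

-1.5519

x̄ = (-29 + 5 + 15 + 14 + 8 + 7) / 6 = 3.3333
deviations (xᵢ − x̄): -32.3333, 1.6667, 11.6667, 10.6667, 4.6667, 3.6667
Σ(xᵢ − x̄)² = 1333.3333 ⇒ m₂ = 1333.3333/6 = 222.22222
Σ(xᵢ − x̄)³ = -30845.5556 ⇒ m₃ = -30845.5556/6 = -5140.92593
m₂^(3/2) = 222.22222^(1.5) = 3312.69330
g_1 = m₃ / m₂^(3/2) = -5140.92593 / 3312.69330 ≈ -1.5519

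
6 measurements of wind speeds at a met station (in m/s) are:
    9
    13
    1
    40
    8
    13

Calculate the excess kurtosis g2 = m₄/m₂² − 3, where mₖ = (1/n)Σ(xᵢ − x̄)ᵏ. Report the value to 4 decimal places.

x̄ = 14.0000
Σ(xᵢ − x̄)² = 908.0000 ⇒ m₂ = 151.33333
Σ(xᵢ − x̄)⁴ = 487460.0000 ⇒ m₄ = 81243.33333
m₂² = 22901.77778
g2 = m₄/m₂² − 3 = 3.54747 − 3 ≈ 0.5475

0.5475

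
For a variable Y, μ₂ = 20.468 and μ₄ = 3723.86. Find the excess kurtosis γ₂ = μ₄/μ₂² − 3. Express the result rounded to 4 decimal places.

5.8888

μ₂² = 20.468² = 418.93902
μ₄/μ₂² = 3723.86 / 418.93902 = 8.88879
γ₂ = 8.88879 − 3 ≈ 5.8888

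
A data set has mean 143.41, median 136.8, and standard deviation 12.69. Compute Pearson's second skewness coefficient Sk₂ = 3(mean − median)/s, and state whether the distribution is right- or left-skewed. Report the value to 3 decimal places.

1.563, right-skewed

Sk₂ = 3(143.41 − 136.8) / 12.69 = 3 × 6.6100 / 12.69
    = 19.8300 / 12.69 ≈ 1.563
Sk₂ > 0 ⇒ mean > median ⇒ right-skewed (positive skew).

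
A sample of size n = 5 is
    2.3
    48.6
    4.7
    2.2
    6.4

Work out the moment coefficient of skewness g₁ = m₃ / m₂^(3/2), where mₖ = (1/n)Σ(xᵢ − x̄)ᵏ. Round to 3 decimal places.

x̄ = (2.3 + 48.6 + 4.7 + 2.2 + 6.4) / 5 = 12.8400
deviations (xᵢ − x̄): -10.5400, 35.7600, -8.1400, -10.6400, -6.4400
Σ(xᵢ − x̄)² = 1610.8120 ⇒ m₂ = 1610.8120/5 = 322.16240
Σ(xᵢ − x̄)³ = 42547.1882 ⇒ m₃ = 42547.1882/5 = 8509.43765
m₂^(3/2) = 322.16240^(1.5) = 5782.45522
g₁ = m₃ / m₂^(3/2) = 8509.43765 / 5782.45522 ≈ 1.472

1.472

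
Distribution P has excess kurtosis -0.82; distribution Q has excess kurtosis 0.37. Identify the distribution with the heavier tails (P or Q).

Q

Higher excess kurtosis ⇒ heavier tails relative to the normal distribution.
-0.82 vs 0.37: the larger is 0.37, so Q has heavier tails. (Q is leptokurtic — heavier-than-normal tails; the other is platykurtic.)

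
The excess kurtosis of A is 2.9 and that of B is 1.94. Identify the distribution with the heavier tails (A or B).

Higher excess kurtosis ⇒ heavier tails relative to the normal distribution.
2.9 vs 1.94: the larger is 2.9, so A has heavier tails.

A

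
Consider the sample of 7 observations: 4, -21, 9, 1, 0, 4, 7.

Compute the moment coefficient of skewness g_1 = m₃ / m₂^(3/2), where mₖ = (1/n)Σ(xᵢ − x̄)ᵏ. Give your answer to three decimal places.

x̄ = (4 - 21 + 9 + 1 + 0 + 4 + 7) / 7 = 0.5714
deviations (xᵢ − x̄): 3.4286, -21.5714, 8.4286, 0.4286, -0.5714, 3.4286, 6.4286
Σ(xᵢ − x̄)² = 601.7143 ⇒ m₂ = 601.7143/7 = 85.95918
Σ(xᵢ − x̄)³ = -9092.8163 ⇒ m₃ = -9092.8163/7 = -1298.97376
m₂^(3/2) = 85.95918^(1.5) = 796.96349
g_1 = m₃ / m₂^(3/2) = -1298.97376 / 796.96349 ≈ -1.630

-1.630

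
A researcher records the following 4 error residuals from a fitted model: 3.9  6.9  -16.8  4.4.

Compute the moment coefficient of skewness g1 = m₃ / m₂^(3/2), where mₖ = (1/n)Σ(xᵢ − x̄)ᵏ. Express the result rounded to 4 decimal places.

x̄ = (3.9 + 6.9 - 16.8 + 4.4) / 4 = -0.4000
deviations (xᵢ − x̄): 4.3000, 7.3000, -16.4000, 4.8000
Σ(xᵢ − x̄)² = 363.7800 ⇒ m₂ = 363.7800/4 = 90.94500
Σ(xᵢ − x̄)³ = -3831.8280 ⇒ m₃ = -3831.8280/4 = -957.95700
m₂^(3/2) = 90.94500^(1.5) = 867.29779
g1 = m₃ / m₂^(3/2) = -957.95700 / 867.29779 ≈ -1.1045

-1.1045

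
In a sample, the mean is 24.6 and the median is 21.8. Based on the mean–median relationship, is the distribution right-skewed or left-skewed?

right-skewed

mean − median = 24.6 − 21.8 = 2.8
mean > median ⇒ the longer tail is on the right ⇒ right-skewed (positively skewed).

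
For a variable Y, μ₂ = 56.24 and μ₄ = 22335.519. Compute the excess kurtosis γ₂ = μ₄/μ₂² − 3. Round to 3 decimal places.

4.062

μ₂² = 56.24² = 3162.93760
μ₄/μ₂² = 22335.519 / 3162.93760 = 7.06164
γ₂ = 7.06164 − 3 ≈ 4.062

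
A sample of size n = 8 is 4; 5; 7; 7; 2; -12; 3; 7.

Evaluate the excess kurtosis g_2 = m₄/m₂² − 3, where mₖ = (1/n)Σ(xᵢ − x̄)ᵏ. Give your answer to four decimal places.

2.1278

x̄ = 2.8750
Σ(xᵢ − x̄)² = 278.8750 ⇒ m₂ = 34.85938
Σ(xᵢ − x̄)⁴ = 49849.6504 ⇒ m₄ = 6231.20630
m₂² = 1215.17603
g_2 = m₄/m₂² − 3 = 5.12782 − 3 ≈ 2.1278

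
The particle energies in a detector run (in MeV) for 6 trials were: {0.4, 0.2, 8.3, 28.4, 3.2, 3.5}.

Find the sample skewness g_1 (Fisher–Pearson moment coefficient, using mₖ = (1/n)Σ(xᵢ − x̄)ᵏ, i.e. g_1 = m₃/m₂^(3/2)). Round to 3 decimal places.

1.513

x̄ = (0.4 + 0.2 + 8.3 + 28.4 + 3.2 + 3.5) / 6 = 7.3333
deviations (xᵢ − x̄): -6.9333, -7.1333, 0.9667, 21.0667, -4.1333, -3.8333
Σ(xᵢ − x̄)² = 575.4733 ⇒ m₂ = 575.4733/6 = 95.91222
Σ(xᵢ − x̄)³ = 8527.1704 ⇒ m₃ = 8527.1704/6 = 1421.19507
m₂^(3/2) = 95.91222^(1.5) = 939.31429
g_1 = m₃ / m₂^(3/2) = 1421.19507 / 939.31429 ≈ 1.513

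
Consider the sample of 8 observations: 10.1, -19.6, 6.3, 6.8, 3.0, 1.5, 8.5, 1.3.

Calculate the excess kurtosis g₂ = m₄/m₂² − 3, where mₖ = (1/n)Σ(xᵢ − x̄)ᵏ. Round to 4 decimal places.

1.9026

x̄ = 2.2375
Σ(xᵢ − x̄)² = 617.2388 ⇒ m₂ = 77.15484
Σ(xᵢ − x̄)⁴ = 233477.9146 ⇒ m₄ = 29184.73933
m₂² = 5952.86991
g₂ = m₄/m₂² − 3 = 4.90263 − 3 ≈ 1.9026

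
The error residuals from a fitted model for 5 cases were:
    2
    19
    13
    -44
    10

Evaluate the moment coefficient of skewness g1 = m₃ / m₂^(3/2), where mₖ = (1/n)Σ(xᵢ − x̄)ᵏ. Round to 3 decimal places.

x̄ = (2 + 19 + 13 - 44 + 10) / 5 = 0.0000
deviations (xᵢ − x̄): 2.0000, 19.0000, 13.0000, -44.0000, 10.0000
Σ(xᵢ − x̄)² = 2570.0000 ⇒ m₂ = 2570.0000/5 = 514.00000
Σ(xᵢ − x̄)³ = -75120.0000 ⇒ m₃ = -75120.0000/5 = -15024.00000
m₂^(3/2) = 514.00000^(1.5) = 11653.18600
g1 = m₃ / m₂^(3/2) = -15024.00000 / 11653.18600 ≈ -1.289

-1.289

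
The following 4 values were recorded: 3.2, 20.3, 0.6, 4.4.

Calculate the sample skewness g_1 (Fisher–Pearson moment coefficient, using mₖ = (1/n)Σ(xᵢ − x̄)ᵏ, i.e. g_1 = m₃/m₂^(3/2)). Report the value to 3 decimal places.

x̄ = (3.2 + 20.3 + 0.6 + 4.4) / 4 = 7.1250
deviations (xᵢ − x̄): -3.9250, 13.1750, -6.5250, -2.7250
Σ(xᵢ − x̄)² = 238.9875 ⇒ m₂ = 238.9875/4 = 59.74688
Σ(xᵢ − x̄)³ = 1928.4169 ⇒ m₃ = 1928.4169/4 = 482.10422
m₂^(3/2) = 59.74688^(1.5) = 461.82006
g_1 = m₃ / m₂^(3/2) = 482.10422 / 461.82006 ≈ 1.044

1.044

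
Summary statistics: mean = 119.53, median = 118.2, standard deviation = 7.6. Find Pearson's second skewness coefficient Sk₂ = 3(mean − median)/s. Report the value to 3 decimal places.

Sk₂ = 3(119.53 − 118.2) / 7.6 = 3 × 1.3300 / 7.6
    = 3.9900 / 7.6 ≈ 0.525

0.525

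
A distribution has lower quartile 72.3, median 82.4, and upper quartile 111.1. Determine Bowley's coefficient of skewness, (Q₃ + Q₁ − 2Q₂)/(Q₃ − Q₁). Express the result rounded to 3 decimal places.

numerator: Q₃ + Q₁ − 2Q₂ = 111.1 + 72.3 − 2×82.4 = 18.6000
denominator: Q₃ − Q₁ = 111.1 − 72.3 = 38.8000
Bowley skewness = 18.6000 / 38.8000 ≈ 0.479

0.479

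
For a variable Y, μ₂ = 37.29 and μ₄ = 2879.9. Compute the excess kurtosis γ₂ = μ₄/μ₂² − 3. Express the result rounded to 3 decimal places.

μ₂² = 37.29² = 1390.54410
μ₄/μ₂² = 2879.9 / 1390.54410 = 2.07106
γ₂ = 2.07106 − 3 ≈ -0.929

-0.929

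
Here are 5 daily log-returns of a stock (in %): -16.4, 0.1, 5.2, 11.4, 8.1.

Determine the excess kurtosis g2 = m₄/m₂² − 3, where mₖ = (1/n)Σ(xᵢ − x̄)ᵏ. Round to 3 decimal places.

-0.420

x̄ = 1.6800
Σ(xᵢ − x̄)² = 477.4680 ⇒ m₂ = 95.49360
Σ(xᵢ − x̄)⁴ = 117639.4322 ⇒ m₄ = 23527.88645
m₂² = 9119.02764
g2 = m₄/m₂² − 3 = 2.58009 − 3 ≈ -0.420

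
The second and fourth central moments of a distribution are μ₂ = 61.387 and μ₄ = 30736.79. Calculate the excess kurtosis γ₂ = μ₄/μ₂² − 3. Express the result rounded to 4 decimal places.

5.1565

μ₂² = 61.387² = 3768.36377
μ₄/μ₂² = 30736.79 / 3768.36377 = 8.15653
γ₂ = 8.15653 − 3 ≈ 5.1565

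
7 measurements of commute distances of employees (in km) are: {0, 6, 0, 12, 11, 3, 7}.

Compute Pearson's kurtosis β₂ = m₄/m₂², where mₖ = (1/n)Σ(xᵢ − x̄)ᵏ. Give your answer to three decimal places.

x̄ = 5.5714
Σ(xᵢ − x̄)² = 141.7143 ⇒ m₂ = 20.24490
Σ(xᵢ − x̄)⁴ = 4551.3120 ⇒ m₄ = 650.18742
m₂² = 409.85589
β₂ = m₄/m₂² = 650.18742 / 409.85589 ≈ 1.586

1.586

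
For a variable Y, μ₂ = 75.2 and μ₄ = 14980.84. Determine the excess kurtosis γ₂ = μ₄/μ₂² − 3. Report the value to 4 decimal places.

-0.3509

μ₂² = 75.2² = 5655.04000
μ₄/μ₂² = 14980.84 / 5655.04000 = 2.64911
γ₂ = 2.64911 − 3 ≈ -0.3509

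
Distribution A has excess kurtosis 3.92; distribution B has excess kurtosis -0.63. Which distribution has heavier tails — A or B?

A

Higher excess kurtosis ⇒ heavier tails relative to the normal distribution.
3.92 vs -0.63: the larger is 3.92, so A has heavier tails. (A is leptokurtic — heavier-than-normal tails; the other is platykurtic.)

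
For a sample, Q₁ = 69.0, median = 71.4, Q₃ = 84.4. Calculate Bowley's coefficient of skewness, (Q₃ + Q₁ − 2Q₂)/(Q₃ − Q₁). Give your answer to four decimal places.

numerator: Q₃ + Q₁ − 2Q₂ = 84.4 + 69.0 − 2×71.4 = 10.6000
denominator: Q₃ − Q₁ = 84.4 − 69.0 = 15.4000
Bowley skewness = 10.6000 / 15.4000 ≈ 0.6883

0.6883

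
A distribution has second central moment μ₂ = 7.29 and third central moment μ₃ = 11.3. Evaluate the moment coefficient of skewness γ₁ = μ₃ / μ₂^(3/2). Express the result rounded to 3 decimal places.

0.574

σ = √μ₂ = √7.29 = 2.70000
σ³ = μ₂^(3/2) = 19.68300
γ₁ = μ₃/σ³ = 11.3 / 19.68300 ≈ 0.574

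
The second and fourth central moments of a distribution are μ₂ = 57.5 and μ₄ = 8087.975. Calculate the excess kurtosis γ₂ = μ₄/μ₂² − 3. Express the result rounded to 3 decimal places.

μ₂² = 57.5² = 3306.25000
μ₄/μ₂² = 8087.975 / 3306.25000 = 2.44627
γ₂ = 2.44627 − 3 ≈ -0.554

-0.554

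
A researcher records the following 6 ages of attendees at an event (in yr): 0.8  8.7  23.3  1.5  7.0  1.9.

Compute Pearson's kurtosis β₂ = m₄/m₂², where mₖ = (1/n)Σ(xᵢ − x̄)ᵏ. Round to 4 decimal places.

3.2193

x̄ = 7.2000
Σ(xᵢ − x̄)² = 363.0400 ⇒ m₂ = 60.50667
Σ(xᵢ − x̄)⁴ = 70717.2580 ⇒ m₄ = 11786.20967
m₂² = 3661.05671
β₂ = m₄/m₂² = 11786.20967 / 3661.05671 ≈ 3.2193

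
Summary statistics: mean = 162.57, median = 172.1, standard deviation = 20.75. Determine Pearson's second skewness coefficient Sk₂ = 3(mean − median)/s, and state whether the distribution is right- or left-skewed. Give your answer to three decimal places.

-1.378, left-skewed

Sk₂ = 3(162.57 − 172.1) / 20.75 = 3 × -9.5300 / 20.75
    = -28.5900 / 20.75 ≈ -1.378
Sk₂ < 0 ⇒ mean < median ⇒ left-skewed (negative skew).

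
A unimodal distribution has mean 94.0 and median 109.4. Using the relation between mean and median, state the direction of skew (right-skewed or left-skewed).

left-skewed

mean − median = 94.0 − 109.4 = -15.4
mean < median ⇒ the longer tail is on the left ⇒ left-skewed (negatively skewed).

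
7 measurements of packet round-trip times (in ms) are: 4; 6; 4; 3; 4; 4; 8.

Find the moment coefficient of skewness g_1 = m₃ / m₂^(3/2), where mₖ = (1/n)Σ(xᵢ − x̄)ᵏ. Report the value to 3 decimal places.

x̄ = (4 + 6 + 4 + 3 + 4 + 4 + 8) / 7 = 4.7143
deviations (xᵢ − x̄): -0.7143, 1.2857, -0.7143, -1.7143, -0.7143, -0.7143, 3.2857
Σ(xᵢ − x̄)² = 17.4286 ⇒ m₂ = 17.4286/7 = 2.48980
Σ(xᵢ − x̄)³ = 31.1020 ⇒ m₃ = 31.1020/7 = 4.44315
m₂^(3/2) = 2.48980^(1.5) = 3.92867
g_1 = m₃ / m₂^(3/2) = 4.44315 / 3.92867 ≈ 1.131

1.131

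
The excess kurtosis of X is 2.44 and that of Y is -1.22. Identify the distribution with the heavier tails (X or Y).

Higher excess kurtosis ⇒ heavier tails relative to the normal distribution.
2.44 vs -1.22: the larger is 2.44, so X has heavier tails. (X is leptokurtic — heavier-than-normal tails; the other is platykurtic.)

X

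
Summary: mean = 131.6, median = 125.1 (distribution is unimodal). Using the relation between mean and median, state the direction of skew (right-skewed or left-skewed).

mean − median = 131.6 − 125.1 = 6.5
mean > median ⇒ the longer tail is on the right ⇒ right-skewed (positively skewed).

right-skewed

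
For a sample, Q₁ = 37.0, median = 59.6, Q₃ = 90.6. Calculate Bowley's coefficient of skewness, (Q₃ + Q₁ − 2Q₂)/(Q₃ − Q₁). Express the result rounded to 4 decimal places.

numerator: Q₃ + Q₁ − 2Q₂ = 90.6 + 37.0 − 2×59.6 = 8.4000
denominator: Q₃ − Q₁ = 90.6 − 37.0 = 53.6000
Bowley skewness = 8.4000 / 53.6000 ≈ 0.1567

0.1567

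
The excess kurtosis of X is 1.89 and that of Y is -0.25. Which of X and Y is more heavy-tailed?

X

Higher excess kurtosis ⇒ heavier tails relative to the normal distribution.
1.89 vs -0.25: the larger is 1.89, so X has heavier tails. (X is leptokurtic — heavier-than-normal tails; the other is platykurtic.)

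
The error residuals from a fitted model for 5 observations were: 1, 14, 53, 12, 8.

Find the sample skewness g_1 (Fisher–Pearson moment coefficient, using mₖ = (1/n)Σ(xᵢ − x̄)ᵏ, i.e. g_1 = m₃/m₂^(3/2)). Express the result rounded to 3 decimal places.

x̄ = (1 + 14 + 53 + 12 + 8) / 5 = 17.6000
deviations (xᵢ − x̄): -16.6000, -3.6000, 35.4000, -5.6000, -9.6000
Σ(xᵢ − x̄)² = 1665.2000 ⇒ m₂ = 1665.2000/5 = 333.04000
Σ(xᵢ − x̄)³ = 38680.5600 ⇒ m₃ = 38680.5600/5 = 7736.11200
m₂^(3/2) = 333.04000^(1.5) = 6077.77470
g_1 = m₃ / m₂^(3/2) = 7736.11200 / 6077.77470 ≈ 1.273

1.273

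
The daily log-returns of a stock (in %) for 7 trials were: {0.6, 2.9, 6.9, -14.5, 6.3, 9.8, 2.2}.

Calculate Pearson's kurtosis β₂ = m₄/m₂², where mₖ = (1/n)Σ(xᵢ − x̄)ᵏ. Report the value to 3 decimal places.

x̄ = 2.0286
Σ(xᵢ − x̄)² = 378.3943 ⇒ m₂ = 54.05633
Σ(xᵢ − x̄)⁴ = 79183.1294 ⇒ m₄ = 11311.87563
m₂² = 2922.08644
β₂ = m₄/m₂² = 11311.87563 / 2922.08644 ≈ 3.871

3.871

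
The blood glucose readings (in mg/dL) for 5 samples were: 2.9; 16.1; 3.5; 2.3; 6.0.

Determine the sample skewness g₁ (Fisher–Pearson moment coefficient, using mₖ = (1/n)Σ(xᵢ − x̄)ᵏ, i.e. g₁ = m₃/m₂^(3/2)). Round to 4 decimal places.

x̄ = (2.9 + 16.1 + 3.5 + 2.3 + 6.0) / 5 = 6.1600
deviations (xᵢ − x̄): -3.2600, 9.9400, -2.6600, -3.8600, -0.1600
Σ(xᵢ − x̄)² = 131.4320 ⇒ m₂ = 131.4320/5 = 26.28640
Σ(xᵢ − x̄)³ = 871.1242 ⇒ m₃ = 871.1242/5 = 174.22483
m₂^(3/2) = 26.28640^(1.5) = 134.77107
g₁ = m₃ / m₂^(3/2) = 174.22483 / 134.77107 ≈ 1.2927

1.2927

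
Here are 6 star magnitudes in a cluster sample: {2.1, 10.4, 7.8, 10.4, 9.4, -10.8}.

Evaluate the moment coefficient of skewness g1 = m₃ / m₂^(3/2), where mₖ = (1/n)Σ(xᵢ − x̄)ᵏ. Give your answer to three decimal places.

-1.318

x̄ = (2.1 + 10.4 + 7.8 + 10.4 + 9.4 - 10.8) / 6 = 4.8833
deviations (xᵢ − x̄): -2.7833, 5.5167, 2.9167, 5.5167, 4.5167, -15.6833
Σ(xᵢ − x̄)² = 343.4883 ⇒ m₂ = 343.4883/6 = 57.24806
Σ(xᵢ − x̄)³ = -3426.4066 ⇒ m₃ = -3426.4066/6 = -571.06776
m₂^(3/2) = 57.24806^(1.5) = 433.15278
g1 = m₃ / m₂^(3/2) = -571.06776 / 433.15278 ≈ -1.318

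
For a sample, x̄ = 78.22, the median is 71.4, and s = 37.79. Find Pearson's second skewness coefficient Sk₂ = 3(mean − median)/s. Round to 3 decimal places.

Sk₂ = 3(78.22 − 71.4) / 37.79 = 3 × 6.8200 / 37.79
    = 20.4600 / 37.79 ≈ 0.541

0.541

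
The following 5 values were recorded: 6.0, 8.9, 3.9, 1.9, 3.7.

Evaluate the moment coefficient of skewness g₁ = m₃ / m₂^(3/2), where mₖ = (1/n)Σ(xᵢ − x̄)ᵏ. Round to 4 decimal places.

x̄ = (6.0 + 8.9 + 3.9 + 1.9 + 3.7) / 5 = 4.8800
deviations (xᵢ − x̄): 1.1200, 4.0200, -0.9800, -2.9800, -1.1800
Σ(xᵢ − x̄)² = 28.6480 ⇒ m₂ = 28.6480/5 = 5.72960
Σ(xᵢ − x̄)³ = 37.3219 ⇒ m₃ = 37.3219/5 = 7.46438
m₂^(3/2) = 5.72960^(1.5) = 13.71470
g₁ = m₃ / m₂^(3/2) = 7.46438 / 13.71470 ≈ 0.5443

0.5443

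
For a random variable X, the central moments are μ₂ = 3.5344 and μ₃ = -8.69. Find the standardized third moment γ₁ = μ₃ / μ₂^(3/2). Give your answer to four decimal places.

σ = √μ₂ = √3.5344 = 1.88000
σ³ = μ₂^(3/2) = 6.64467
γ₁ = μ₃/σ³ = -8.69 / 6.64467 ≈ -1.3078

-1.3078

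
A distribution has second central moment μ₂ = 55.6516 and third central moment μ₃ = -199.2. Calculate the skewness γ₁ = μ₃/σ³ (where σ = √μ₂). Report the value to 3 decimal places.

σ = √μ₂ = √55.6516 = 7.46000
σ³ = μ₂^(3/2) = 415.16094
γ₁ = μ₃/σ³ = -199.2 / 415.16094 ≈ -0.480

-0.480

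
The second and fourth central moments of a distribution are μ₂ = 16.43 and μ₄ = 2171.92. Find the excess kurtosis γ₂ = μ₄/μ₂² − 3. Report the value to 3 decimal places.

5.046

μ₂² = 16.43² = 269.94490
μ₄/μ₂² = 2171.92 / 269.94490 = 8.04579
γ₂ = 8.04579 − 3 ≈ 5.046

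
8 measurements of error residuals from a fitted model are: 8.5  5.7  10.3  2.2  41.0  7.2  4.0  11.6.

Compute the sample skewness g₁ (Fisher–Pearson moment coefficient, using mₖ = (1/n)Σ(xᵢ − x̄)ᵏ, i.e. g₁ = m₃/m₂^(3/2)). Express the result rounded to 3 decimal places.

1.985

x̄ = (8.5 + 5.7 + 10.3 + 2.2 + 41.0 + 7.2 + 4.0 + 11.6) / 8 = 11.3125
deviations (xᵢ − x̄): -2.8125, -5.6125, -1.0125, -9.1125, 29.6875, -4.1125, -7.3125, 0.2875
Σ(xᵢ − x̄)² = 1075.2888 ⇒ m₂ = 1075.2888/8 = 134.41109
Σ(xᵢ − x̄)³ = 24747.6997 ⇒ m₃ = 24747.6997/8 = 3093.46246
m₂^(3/2) = 134.41109^(1.5) = 1558.30575
g₁ = m₃ / m₂^(3/2) = 3093.46246 / 1558.30575 ≈ 1.985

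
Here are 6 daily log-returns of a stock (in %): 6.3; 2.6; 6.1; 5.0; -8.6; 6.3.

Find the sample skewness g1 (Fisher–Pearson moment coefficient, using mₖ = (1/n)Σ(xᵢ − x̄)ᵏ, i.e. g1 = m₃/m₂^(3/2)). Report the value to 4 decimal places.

x̄ = (6.3 + 2.6 + 6.1 + 5.0 - 8.6 + 6.3) / 6 = 2.9500
deviations (xᵢ − x̄): 3.3500, -0.3500, 3.1500, 2.0500, -11.5500, 3.3500
Σ(xᵢ − x̄)² = 170.0950 ⇒ m₂ = 170.0950/6 = 28.34917
Σ(xᵢ − x̄)³ = -1425.7800 ⇒ m₃ = -1425.7800/6 = -237.63000
m₂^(3/2) = 28.34917^(1.5) = 150.94212
g1 = m₃ / m₂^(3/2) = -237.63000 / 150.94212 ≈ -1.5743

-1.5743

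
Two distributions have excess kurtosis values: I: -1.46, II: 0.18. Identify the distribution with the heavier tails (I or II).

II

Higher excess kurtosis ⇒ heavier tails relative to the normal distribution.
-1.46 vs 0.18: the larger is 0.18, so II has heavier tails. (II is leptokurtic — heavier-than-normal tails; the other is platykurtic.)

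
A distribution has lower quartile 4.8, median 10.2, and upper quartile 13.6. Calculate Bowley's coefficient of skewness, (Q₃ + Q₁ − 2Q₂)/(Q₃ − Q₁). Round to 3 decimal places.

numerator: Q₃ + Q₁ − 2Q₂ = 13.6 + 4.8 − 2×10.2 = -2.0000
denominator: Q₃ − Q₁ = 13.6 − 4.8 = 8.8000
Bowley skewness = -2.0000 / 8.8000 ≈ -0.227

-0.227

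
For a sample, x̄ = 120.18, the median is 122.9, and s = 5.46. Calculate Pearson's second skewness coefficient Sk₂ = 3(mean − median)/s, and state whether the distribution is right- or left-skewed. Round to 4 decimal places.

-1.4945, left-skewed

Sk₂ = 3(120.18 − 122.9) / 5.46 = 3 × -2.7200 / 5.46
    = -8.1600 / 5.46 ≈ -1.4945
Sk₂ < 0 ⇒ mean < median ⇒ left-skewed (negative skew).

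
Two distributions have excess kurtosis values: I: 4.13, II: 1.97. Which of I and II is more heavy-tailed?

Higher excess kurtosis ⇒ heavier tails relative to the normal distribution.
4.13 vs 1.97: the larger is 4.13, so I has heavier tails.

I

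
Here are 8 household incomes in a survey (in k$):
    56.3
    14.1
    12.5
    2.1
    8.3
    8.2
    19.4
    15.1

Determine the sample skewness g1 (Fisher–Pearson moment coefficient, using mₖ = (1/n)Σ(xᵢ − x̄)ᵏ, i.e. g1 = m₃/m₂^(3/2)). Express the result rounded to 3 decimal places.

1.827

x̄ = (56.3 + 14.1 + 12.5 + 2.1 + 8.3 + 8.2 + 19.4 + 15.1) / 8 = 17.0000
deviations (xᵢ − x̄): 39.3000, -2.9000, -4.5000, -14.9000, -8.7000, -8.8000, 2.4000, -1.9000
Σ(xᵢ − x̄)² = 1957.6600 ⇒ m₂ = 1957.6600/8 = 244.70750
Σ(xᵢ − x̄)³ = 55941.9840 ⇒ m₃ = 55941.9840/8 = 6992.74800
m₂^(3/2) = 244.70750^(1.5) = 3827.99111
g1 = m₃ / m₂^(3/2) = 6992.74800 / 3827.99111 ≈ 1.827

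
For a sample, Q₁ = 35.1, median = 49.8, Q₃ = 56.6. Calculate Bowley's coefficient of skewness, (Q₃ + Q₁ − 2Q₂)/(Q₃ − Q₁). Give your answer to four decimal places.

numerator: Q₃ + Q₁ − 2Q₂ = 56.6 + 35.1 − 2×49.8 = -7.9000
denominator: Q₃ − Q₁ = 56.6 − 35.1 = 21.5000
Bowley skewness = -7.9000 / 21.5000 ≈ -0.3674

-0.3674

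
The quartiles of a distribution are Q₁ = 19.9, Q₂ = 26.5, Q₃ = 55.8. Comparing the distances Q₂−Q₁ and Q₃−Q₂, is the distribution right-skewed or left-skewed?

Q₂ − Q₁ = 6.6;  Q₃ − Q₂ = 29.3
Q₃ − Q₂ > Q₂ − Q₁ ⇒ the upper half is more spread out ⇒ right-skewed.

right-skewed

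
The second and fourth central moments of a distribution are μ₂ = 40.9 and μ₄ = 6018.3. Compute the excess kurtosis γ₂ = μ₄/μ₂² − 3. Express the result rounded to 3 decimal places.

μ₂² = 40.9² = 1672.81000
μ₄/μ₂² = 6018.3 / 1672.81000 = 3.59772
γ₂ = 3.59772 − 3 ≈ 0.598

0.598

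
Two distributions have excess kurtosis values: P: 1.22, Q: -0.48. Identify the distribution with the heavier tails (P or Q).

P

Higher excess kurtosis ⇒ heavier tails relative to the normal distribution.
1.22 vs -0.48: the larger is 1.22, so P has heavier tails. (P is leptokurtic — heavier-than-normal tails; the other is platykurtic.)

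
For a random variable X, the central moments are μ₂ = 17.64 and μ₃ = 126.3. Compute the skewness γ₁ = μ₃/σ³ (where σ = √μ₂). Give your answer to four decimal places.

σ = √μ₂ = √17.64 = 4.20000
σ³ = μ₂^(3/2) = 74.08800
γ₁ = μ₃/σ³ = 126.3 / 74.08800 ≈ 1.7047

1.7047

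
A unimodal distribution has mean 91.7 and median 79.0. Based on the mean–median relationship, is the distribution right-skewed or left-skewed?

mean − median = 91.7 − 79.0 = 12.7
mean > median ⇒ the longer tail is on the right ⇒ right-skewed (positively skewed).

right-skewed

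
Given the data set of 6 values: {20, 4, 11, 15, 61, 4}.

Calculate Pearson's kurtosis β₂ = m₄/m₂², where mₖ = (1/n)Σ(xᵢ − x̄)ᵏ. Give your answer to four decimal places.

x̄ = 19.1667
Σ(xᵢ − x̄)² = 2294.8333 ⇒ m₂ = 382.47222
Σ(xᵢ − x̄)⁴ = 3173172.8194 ⇒ m₄ = 528862.13657
m₂² = 146285.00077
β₂ = m₄/m₂² = 528862.13657 / 146285.00077 ≈ 3.6153

3.6153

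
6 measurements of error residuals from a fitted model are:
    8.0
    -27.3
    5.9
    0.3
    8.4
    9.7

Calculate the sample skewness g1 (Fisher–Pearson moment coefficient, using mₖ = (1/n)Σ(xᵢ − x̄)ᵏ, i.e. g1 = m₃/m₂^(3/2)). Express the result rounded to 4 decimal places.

-1.5875

x̄ = (8.0 - 27.3 + 5.9 + 0.3 + 8.4 + 9.7) / 6 = 0.8333
deviations (xᵢ − x̄): 7.1667, -28.1333, 5.0667, -0.5333, 7.5667, 8.8667
Σ(xᵢ − x̄)² = 1004.6733 ⇒ m₂ = 1004.6733/6 = 167.44556
Σ(xᵢ − x̄)³ = -20638.7896 ⇒ m₃ = -20638.7896/6 = -3439.79826
m₂^(3/2) = 167.44556^(1.5) = 2166.75814
g1 = m₃ / m₂^(3/2) = -3439.79826 / 2166.75814 ≈ -1.5875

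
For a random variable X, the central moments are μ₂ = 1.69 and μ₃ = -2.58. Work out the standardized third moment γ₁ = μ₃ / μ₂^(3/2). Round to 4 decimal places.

σ = √μ₂ = √1.69 = 1.30000
σ³ = μ₂^(3/2) = 2.19700
γ₁ = μ₃/σ³ = -2.58 / 2.19700 ≈ -1.1743

-1.1743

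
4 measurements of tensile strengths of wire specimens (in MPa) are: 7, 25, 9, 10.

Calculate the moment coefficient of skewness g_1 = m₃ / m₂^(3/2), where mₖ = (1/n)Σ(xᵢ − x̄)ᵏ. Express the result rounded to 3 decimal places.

1.075

x̄ = (7 + 25 + 9 + 10) / 4 = 12.7500
deviations (xᵢ − x̄): -5.7500, 12.2500, -3.7500, -2.7500
Σ(xᵢ − x̄)² = 204.7500 ⇒ m₂ = 204.7500/4 = 51.18750
Σ(xᵢ − x̄)³ = 1574.6250 ⇒ m₃ = 1574.6250/4 = 393.65625
m₂^(3/2) = 51.18750^(1.5) = 366.22322
g_1 = m₃ / m₂^(3/2) = 393.65625 / 366.22322 ≈ 1.075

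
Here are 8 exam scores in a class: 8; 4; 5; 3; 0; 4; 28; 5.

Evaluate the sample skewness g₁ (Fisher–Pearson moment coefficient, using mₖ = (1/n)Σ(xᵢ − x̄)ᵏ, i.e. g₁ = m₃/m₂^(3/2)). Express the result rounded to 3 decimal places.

1.974

x̄ = (8 + 4 + 5 + 3 + 0 + 4 + 28 + 5) / 8 = 7.1250
deviations (xᵢ − x̄): 0.8750, -3.1250, -2.1250, -4.1250, -7.1250, -3.1250, 20.8750, -2.1250
Σ(xᵢ − x̄)² = 532.8750 ⇒ m₂ = 532.8750/8 = 66.60938
Σ(xᵢ − x̄)³ = 8585.1563 ⇒ m₃ = 8585.1563/8 = 1073.14453
m₂^(3/2) = 66.60938^(1.5) = 543.62953
g₁ = m₃ / m₂^(3/2) = 1073.14453 / 543.62953 ≈ 1.974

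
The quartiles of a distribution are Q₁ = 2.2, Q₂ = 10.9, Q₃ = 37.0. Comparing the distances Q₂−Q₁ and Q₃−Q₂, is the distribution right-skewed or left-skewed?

right-skewed

Q₂ − Q₁ = 8.7;  Q₃ − Q₂ = 26.1
Q₃ − Q₂ > Q₂ − Q₁ ⇒ the upper half is more spread out ⇒ right-skewed.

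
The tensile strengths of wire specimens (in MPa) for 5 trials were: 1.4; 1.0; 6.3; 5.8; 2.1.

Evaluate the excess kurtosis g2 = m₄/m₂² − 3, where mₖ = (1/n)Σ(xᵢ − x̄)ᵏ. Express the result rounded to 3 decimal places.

x̄ = 3.3200
Σ(xᵢ − x̄)² = 25.5880 ⇒ m₂ = 5.11760
Σ(xᵢ − x̄)⁴ = 161.4640 ⇒ m₄ = 32.29281
m₂² = 26.18983
g2 = m₄/m₂² − 3 = 1.23303 − 3 ≈ -1.767

-1.767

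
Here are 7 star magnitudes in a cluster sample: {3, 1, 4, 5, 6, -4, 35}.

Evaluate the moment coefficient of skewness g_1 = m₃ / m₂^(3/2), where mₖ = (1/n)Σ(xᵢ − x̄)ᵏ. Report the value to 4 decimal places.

1.7395

x̄ = (3 + 1 + 4 + 5 + 6 - 4 + 35) / 7 = 7.1429
deviations (xᵢ − x̄): -4.1429, -6.1429, -3.1429, -2.1429, -1.1429, -11.1429, 27.8571
Σ(xᵢ − x̄)² = 970.8571 ⇒ m₂ = 970.8571/7 = 138.69388
Σ(xᵢ − x̄)³ = 19888.8980 ⇒ m₃ = 19888.8980/7 = 2841.27114
m₂^(3/2) = 138.69388^(1.5) = 1633.37512
g_1 = m₃ / m₂^(3/2) = 2841.27114 / 1633.37512 ≈ 1.7395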